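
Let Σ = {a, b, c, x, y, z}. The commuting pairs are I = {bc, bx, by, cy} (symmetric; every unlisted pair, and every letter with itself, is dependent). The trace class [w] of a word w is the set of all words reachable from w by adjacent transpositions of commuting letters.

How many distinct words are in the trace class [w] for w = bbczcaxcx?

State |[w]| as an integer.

0(b) covers ∅
1(b) covers 0:b
2(c) covers ∅
3(z) covers 1:b, 2:c
4(c) covers 3:z
5(a) covers 4:c
6(x) covers 5:a
7(c) covers 6:x
8(x) covers 7:c
floor of heap: 0:b, 2:c
completions by unplaced set U, small U first (add the entries for U minus each lowest piece of U):
  |U|=1: {8}:1
  |U|=2: {7,8}:1
  |U|=3: {6,7,8}:1
  |U|=4: {5,6,7,8}:1
  |U|=5: {4,5,6,7,8}:1
  |U|=6: {3,4,5,6,7,8}:1
  |U|=7: {1,3,4,5,6,7,8}:1  {2,3,4,5,6,7,8}:1
  start at 0(b): 2
  start at 2(c): 1
sum over floor = 3

3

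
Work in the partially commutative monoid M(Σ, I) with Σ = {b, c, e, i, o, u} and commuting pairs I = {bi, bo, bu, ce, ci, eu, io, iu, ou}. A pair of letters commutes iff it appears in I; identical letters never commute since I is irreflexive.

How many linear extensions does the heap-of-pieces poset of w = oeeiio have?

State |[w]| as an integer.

3

#0=o has no predecessor
#1=e depends on [0:o]
#2=e depends on [1:e]
#3=i depends on [2:e]
#4=i depends on [3:i]
#5=o depends on [2:e]
sources: [0:o]
N(rest) = Σ N(rest − s) over sources s of rest; N(one piece) = 1:
  size 1 → [4]=1  [5]=1
  size 2 → [3,4]=1  [4,5]=2
  size 3 → [3,4,5]=3
  size 4 → [2,3,4,5]=3
  first=0(o) contributes 3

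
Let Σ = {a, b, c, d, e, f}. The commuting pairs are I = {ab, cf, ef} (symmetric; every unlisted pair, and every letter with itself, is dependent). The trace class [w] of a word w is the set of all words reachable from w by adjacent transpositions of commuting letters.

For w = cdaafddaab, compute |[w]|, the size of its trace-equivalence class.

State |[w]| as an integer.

3

0(c) covers ∅
1(d) covers 0:c
2(a) covers 1:d
3(a) covers 2:a
4(f) covers 3:a
5(d) covers 4:f
6(d) covers 5:d
7(a) covers 6:d
8(a) covers 7:a
9(b) covers 6:d
floor of heap: 0:c
completions by unplaced set U, small U first (add the entries for U minus each lowest piece of U):
  |U|=1: {8}:1  {9}:1
  |U|=2: {7,8}:1  {8,9}:2
  |U|=3: {7,8,9}:3
  |U|=4: {6,7,8,9}:3
  |U|=5: {5,6,7,8,9}:3
  |U|=6: {4,5,6,7,8,9}:3
  |U|=7: {3,4,5,6,7,8,9}:3
  |U|=8: {2,3,4,5,6,7,8,9}:3
  start at 0(c): 3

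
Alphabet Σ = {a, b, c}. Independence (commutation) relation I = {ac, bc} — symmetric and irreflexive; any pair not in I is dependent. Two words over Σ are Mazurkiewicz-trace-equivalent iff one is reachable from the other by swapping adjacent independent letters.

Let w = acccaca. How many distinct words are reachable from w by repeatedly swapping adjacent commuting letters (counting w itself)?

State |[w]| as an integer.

35

piece 0:a — minimal
piece 1:c — minimal
piece 2:c rests on {1:c}
piece 3:c rests on {2:c}
piece 4:a rests on {0:a}
piece 5:c rests on {3:c}
piece 6:a rests on {4:a}
minimal pieces: {0:a, 1:c}
ways to finish when only these pieces remain (= sum over removing one remaining piece with nothing left below it):
  1 left: {5}→1  {6}→1
  2 left: {3,5}→1  {4,6}→1  {5,6}→2
  3 left: {0,4,6}→1  {2,3,5}→1  {3,5,6}→3  {4,5,6}→3
  4 left: {0,4,5,6}→4  {1,2,3,5}→1  {2,3,5,6}→4  {3,4,5,6}→6
  5 left: {0,3,4,5,6}→10  {1,2,3,5,6}→5  {2,3,4,5,6}→10
  placing 0:a first → 15 extensions
  placing 1:c first → 20 extensions
total linear extensions = 35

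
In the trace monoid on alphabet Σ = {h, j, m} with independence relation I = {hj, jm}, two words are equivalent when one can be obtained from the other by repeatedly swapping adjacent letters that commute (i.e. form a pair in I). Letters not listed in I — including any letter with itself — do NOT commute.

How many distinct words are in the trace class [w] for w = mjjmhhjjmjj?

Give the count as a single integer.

462

piece 0:m — minimal
piece 1:j — minimal
piece 2:j rests on {1:j}
piece 3:m rests on {0:m}
piece 4:h rests on {3:m}
piece 5:h rests on {4:h}
piece 6:j rests on {2:j}
piece 7:j rests on {6:j}
piece 8:m rests on {5:h}
piece 9:j rests on {7:j}
piece 10:j rests on {9:j}
minimal pieces: {0:m, 1:j}
ways to finish when only these pieces remain (= sum over removing one remaining piece with nothing left below it):
  1 left: {8}→1  {10}→1
  2 left: {5,8}→1  {8,10}→2  {9,10}→1
  3 left: {4,5,8}→1  {5,8,10}→3  {7,9,10}→1  {8,9,10}→3
  4 left: {3,4,5,8}→1  {4,5,8,10}→4  {5,8,9,10}→6  {6,7,9,10}→1  {7,8,9,10}→4
  5 left: {0,3,4,5,8}→1  {2,6,7,9,10}→1  {3,4,5,8,10}→5  {4,5,8,9,10}→10  {5,7,8,9,10}→10  {6,7,8,9,10}→5
  6 left: {0,3,4,5,8,10}→6  {1,2,6,7,9,10}→1  {2,6,7,8,9,10}→6  {3,4,5,8,9,10}→15  {4,5,7,8,9,10}→20  {5,6,7,8,9,10}→15
  7 left: {0,3,4,5,8,9,10}→21  {1,2,6,7,8,9,10}→7  {2,5,6,7,8,9,10}→21  {3,4,5,7,8,9,10}→35  {4,5,6,7,8,9,10}→35
  8 left: {0,3,4,5,7,8,9,10}→56  {1,2,5,6,7,8,9,10}→28  {2,4,5,6,7,8,9,10}→56  {3,4,5,6,7,8,9,10}→70
  9 left: {0,3,4,5,6,7,8,9,10}→126  {1,2,4,5,6,7,8,9,10}→84  {2,3,4,5,6,7,8,9,10}→126
  placing 0:m first → 210 extensions
  placing 1:j first → 252 extensions
total linear extensions = 462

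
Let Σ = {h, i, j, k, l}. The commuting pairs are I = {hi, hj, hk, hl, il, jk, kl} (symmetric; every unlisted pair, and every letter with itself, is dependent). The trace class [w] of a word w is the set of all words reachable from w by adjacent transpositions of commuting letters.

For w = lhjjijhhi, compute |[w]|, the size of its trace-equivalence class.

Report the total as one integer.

drop 0:l onto floor
drop 1:h onto floor
drop 2:j onto {0:l}
drop 3:j onto {2:j}
drop 4:i onto {3:j}
drop 5:j onto {4:i}
drop 6:h onto {1:h}
drop 7:h onto {6:h}
drop 8:i onto {5:j}
ground layer = {0:l, 1:h}
drop-orders for the pieces not yet dropped (sum over which currently-grounded one goes next):
  1 to go: {7} 1  {8} 1
  2 to go: {5,8} 1  {6,7} 1  {7,8} 2
  3 to go: {1,6,7} 1  {4,5,8} 1  {5,7,8} 3  {6,7,8} 3
  4 to go: {1,6,7,8} 4  {3,4,5,8} 1  {4,5,7,8} 4  {5,6,7,8} 6
  5 to go: {1,5,6,7,8} 10  {2,3,4,5,8} 1  {3,4,5,7,8} 5  {4,5,6,7,8} 10
  6 to go: {0,2,3,4,5,8} 1  {1,4,5,6,7,8} 20  {2,3,4,5,7,8} 6  {3,4,5,6,7,8} 15
  7 to go: {0,2,3,4,5,7,8} 7  {1,3,4,5,6,7,8} 35  {2,3,4,5,6,7,8} 21
  if 0:l drops first: 56 orders
  if 1:h drops first: 28 orders
heap linearizations: 84

84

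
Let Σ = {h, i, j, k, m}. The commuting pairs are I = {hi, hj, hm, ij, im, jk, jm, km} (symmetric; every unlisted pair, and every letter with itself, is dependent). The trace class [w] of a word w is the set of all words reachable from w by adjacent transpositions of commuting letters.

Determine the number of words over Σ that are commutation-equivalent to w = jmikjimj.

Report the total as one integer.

560

drop 0:j onto floor
drop 1:m onto floor
drop 2:i onto floor
drop 3:k onto {2:i}
drop 4:j onto {0:j}
drop 5:i onto {3:k}
drop 6:m onto {1:m}
drop 7:j onto {4:j}
ground layer = {0:j, 1:m, 2:i}
drop-orders for the pieces not yet dropped (sum over which currently-grounded one goes next):
  1 to go: {5} 1  {6} 1  {7} 1
  2 to go: {1,6} 1  {3,5} 1  {4,7} 1  {5,6} 2  {5,7} 2  {6,7} 2
  3 to go: {0,4,7} 1  {1,5,6} 3  {1,6,7} 3  {2,3,5} 1  {3,5,6} 3  {3,5,7} 3  {4,5,7} 3  {4,6,7} 3  {5,6,7} 6
  4 to go: {0,4,5,7} 4  {0,4,6,7} 4  {1,3,5,6} 6  {1,4,6,7} 6  {1,5,6,7} 12  {2,3,5,6} 4  {2,3,5,7} 4  {3,4,5,7} 6  {3,5,6,7} 12  {4,5,6,7} 12
  5 to go: {0,1,4,6,7} 10  {0,3,4,5,7} 10  {0,4,5,6,7} 20  {1,2,3,5,6} 10  {1,3,5,6,7} 30  {1,4,5,6,7} 30  {2,3,4,5,7} 10  {2,3,5,6,7} 20  {3,4,5,6,7} 30
  6 to go: {0,1,4,5,6,7} 60  {0,2,3,4,5,7} 20  {0,3,4,5,6,7} 60  {1,2,3,5,6,7} 60  {1,3,4,5,6,7} 90  {2,3,4,5,6,7} 60
  if 0:j drops first: 210 orders
  if 1:m drops first: 140 orders
  if 2:i drops first: 210 orders
heap linearizations: 560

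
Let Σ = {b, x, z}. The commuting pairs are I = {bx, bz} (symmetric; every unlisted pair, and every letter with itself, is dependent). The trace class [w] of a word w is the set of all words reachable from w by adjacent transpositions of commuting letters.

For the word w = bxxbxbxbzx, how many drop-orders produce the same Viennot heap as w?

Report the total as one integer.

piece 0:b — minimal
piece 1:x — minimal
piece 2:x rests on {1:x}
piece 3:b rests on {0:b}
piece 4:x rests on {2:x}
piece 5:b rests on {3:b}
piece 6:x rests on {4:x}
piece 7:b rests on {5:b}
piece 8:z rests on {6:x}
piece 9:x rests on {8:z}
minimal pieces: {0:b, 1:x}
ways to finish when only these pieces remain (= sum over removing one remaining piece with nothing left below it):
  1 left: {7}→1  {9}→1
  2 left: {5,7}→1  {7,9}→2  {8,9}→1
  3 left: {3,5,7}→1  {5,7,9}→3  {6,8,9}→1  {7,8,9}→3
  4 left: {0,3,5,7}→1  {3,5,7,9}→4  {4,6,8,9}→1  {5,7,8,9}→6  {6,7,8,9}→4
  5 left: {0,3,5,7,9}→5  {2,4,6,8,9}→1  {3,5,7,8,9}→10  {4,6,7,8,9}→5  {5,6,7,8,9}→10
  6 left: {0,3,5,7,8,9}→15  {1,2,4,6,8,9}→1  {2,4,6,7,8,9}→6  {3,5,6,7,8,9}→20  {4,5,6,7,8,9}→15
  7 left: {0,3,5,6,7,8,9}→35  {1,2,4,6,7,8,9}→7  {2,4,5,6,7,8,9}→21  {3,4,5,6,7,8,9}→35
  8 left: {0,3,4,5,6,7,8,9}→70  {1,2,4,5,6,7,8,9}→28  {2,3,4,5,6,7,8,9}→56
  placing 0:b first → 84 extensions
  placing 1:x first → 126 extensions
total linear extensions = 210

210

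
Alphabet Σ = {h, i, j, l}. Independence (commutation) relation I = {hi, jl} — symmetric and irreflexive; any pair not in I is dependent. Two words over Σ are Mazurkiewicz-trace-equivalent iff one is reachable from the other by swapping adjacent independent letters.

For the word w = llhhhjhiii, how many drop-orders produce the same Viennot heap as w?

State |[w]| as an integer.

0(l) covers ∅
1(l) covers 0:l
2(h) covers 1:l
3(h) covers 2:h
4(h) covers 3:h
5(j) covers 4:h
6(h) covers 5:j
7(i) covers 5:j
8(i) covers 7:i
9(i) covers 8:i
floor of heap: 0:l
completions by unplaced set U, small U first (add the entries for U minus each lowest piece of U):
  |U|=1: {6}:1  {9}:1
  |U|=2: {6,9}:2  {8,9}:1
  |U|=3: {6,8,9}:3  {7,8,9}:1
  |U|=4: {6,7,8,9}:4
  |U|=5: {5,6,7,8,9}:4
  |U|=6: {4,5,6,7,8,9}:4
  |U|=7: {3,4,5,6,7,8,9}:4
  |U|=8: {2,3,4,5,6,7,8,9}:4
  start at 0(l): 4

4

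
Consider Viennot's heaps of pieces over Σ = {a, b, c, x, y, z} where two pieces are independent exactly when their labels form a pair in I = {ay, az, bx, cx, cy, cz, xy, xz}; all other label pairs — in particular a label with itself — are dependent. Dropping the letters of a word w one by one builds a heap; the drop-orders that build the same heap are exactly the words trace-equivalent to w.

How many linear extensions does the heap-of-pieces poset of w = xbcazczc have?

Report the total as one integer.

57

piece 0:x — minimal
piece 1:b — minimal
piece 2:c rests on {1:b}
piece 3:a rests on {0:x, 2:c}
piece 4:z rests on {1:b}
piece 5:c rests on {3:a}
piece 6:z rests on {4:z}
piece 7:c rests on {5:c}
minimal pieces: {0:x, 1:b}
ways to finish when only these pieces remain (= sum over removing one remaining piece with nothing left below it):
  1 left: {6}→1  {7}→1
  2 left: {4,6}→1  {5,7}→1  {6,7}→2
  3 left: {3,5,7}→1  {4,6,7}→3  {5,6,7}→3
  4 left: {0,3,5,7}→1  {2,3,5,7}→1  {3,5,6,7}→4  {4,5,6,7}→6
  5 left: {0,2,3,5,7}→2  {0,3,5,6,7}→5  {2,3,5,6,7}→5  {3,4,5,6,7}→10
  6 left: {0,2,3,5,6,7}→12  {0,3,4,5,6,7}→15  {2,3,4,5,6,7}→15
  placing 0:x first → 15 extensions
  placing 1:b first → 42 extensions
total linear extensions = 57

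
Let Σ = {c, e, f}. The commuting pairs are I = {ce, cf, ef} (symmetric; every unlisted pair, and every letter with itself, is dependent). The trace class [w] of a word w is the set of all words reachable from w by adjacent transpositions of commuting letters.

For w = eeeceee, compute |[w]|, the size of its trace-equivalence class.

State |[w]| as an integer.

piece 0:e — minimal
piece 1:e rests on {0:e}
piece 2:e rests on {1:e}
piece 3:c — minimal
piece 4:e rests on {2:e}
piece 5:e rests on {4:e}
piece 6:e rests on {5:e}
minimal pieces: {0:e, 3:c}
ways to finish when only these pieces remain (= sum over removing one remaining piece with nothing left below it):
  1 left: {3}→1  {6}→1
  2 left: {3,6}→2  {5,6}→1
  3 left: {3,5,6}→3  {4,5,6}→1
  4 left: {2,4,5,6}→1  {3,4,5,6}→4
  5 left: {1,2,4,5,6}→1  {2,3,4,5,6}→5
  placing 0:e first → 6 extensions
  placing 3:c first → 1 extensions
total linear extensions = 7

7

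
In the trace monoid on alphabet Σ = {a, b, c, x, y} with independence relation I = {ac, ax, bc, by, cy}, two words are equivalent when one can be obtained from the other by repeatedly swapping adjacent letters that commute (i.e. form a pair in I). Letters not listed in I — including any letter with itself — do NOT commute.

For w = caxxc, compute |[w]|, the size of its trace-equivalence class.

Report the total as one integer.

5

0(c) covers ∅
1(a) covers ∅
2(x) covers 0:c
3(x) covers 2:x
4(c) covers 3:x
floor of heap: 0:c, 1:a
completions by unplaced set U, small U first (add the entries for U minus each lowest piece of U):
  |U|=1: {1}:1  {4}:1
  |U|=2: {1,4}:2  {3,4}:1
  |U|=3: {1,3,4}:3  {2,3,4}:1
  start at 0(c): 4
  start at 1(a): 1
sum over floor = 5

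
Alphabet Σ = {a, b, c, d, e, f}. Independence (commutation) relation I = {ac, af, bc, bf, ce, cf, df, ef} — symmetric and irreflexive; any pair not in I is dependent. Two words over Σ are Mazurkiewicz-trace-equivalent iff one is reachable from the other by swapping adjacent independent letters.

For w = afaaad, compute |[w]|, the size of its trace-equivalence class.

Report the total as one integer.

#0=a has no predecessor
#1=f has no predecessor
#2=a depends on [0:a]
#3=a depends on [2:a]
#4=a depends on [3:a]
#5=d depends on [4:a]
sources: [0:a, 1:f]
N(rest) = Σ N(rest − s) over sources s of rest; N(one piece) = 1:
  size 1 → [1]=1  [5]=1
  size 2 → [1,5]=2  [4,5]=1
  size 3 → [1,4,5]=3  [3,4,5]=1
  size 4 → [1,3,4,5]=4  [2,3,4,5]=1
  first=0(a) contributes 5
  first=1(f) contributes 1
|[w]| = 6

6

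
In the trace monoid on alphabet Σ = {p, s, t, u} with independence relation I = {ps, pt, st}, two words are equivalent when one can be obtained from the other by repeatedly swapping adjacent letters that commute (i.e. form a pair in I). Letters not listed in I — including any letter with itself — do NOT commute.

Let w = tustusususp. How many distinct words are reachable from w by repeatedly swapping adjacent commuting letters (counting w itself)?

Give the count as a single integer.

4

#0=t has no predecessor
#1=u depends on [0:t]
#2=s depends on [1:u]
#3=t depends on [1:u]
#4=u depends on [2:s, 3:t]
#5=s depends on [4:u]
#6=u depends on [5:s]
#7=s depends on [6:u]
#8=u depends on [7:s]
#9=s depends on [8:u]
#10=p depends on [8:u]
sources: [0:t]
N(rest) = Σ N(rest − s) over sources s of rest; N(one piece) = 1:
  size 1 → [9]=1  [10]=1
  size 2 → [9,10]=2
  size 3 → [8,9,10]=2
  size 4 → [7,8,9,10]=2
  size 5 → [6,7,8,9,10]=2
  size 6 → [5,6,7,8,9,10]=2
  size 7 → [4,5,6,7,8,9,10]=2
  size 8 → [2,4,5,6,7,8,9,10]=2  [3,4,5,6,7,8,9,10]=2
  size 9 → [2,3,4,5,6,7,8,9,10]=4
  first=0(t) contributes 4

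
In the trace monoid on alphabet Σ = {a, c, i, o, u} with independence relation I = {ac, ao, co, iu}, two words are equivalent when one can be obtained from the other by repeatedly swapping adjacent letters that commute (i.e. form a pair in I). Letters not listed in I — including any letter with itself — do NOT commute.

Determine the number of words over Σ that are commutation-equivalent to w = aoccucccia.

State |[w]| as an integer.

drop 0:a onto floor
drop 1:o onto floor
drop 2:c onto floor
drop 3:c onto {2:c}
drop 4:u onto {0:a, 1:o, 3:c}
drop 5:c onto {4:u}
drop 6:c onto {5:c}
drop 7:c onto {6:c}
drop 8:i onto {7:c}
drop 9:a onto {8:i}
ground layer = {0:a, 1:o, 2:c}
drop-orders for the pieces not yet dropped (sum over which currently-grounded one goes next):
  1 to go: {9} 1
  2 to go: {8,9} 1
  3 to go: {7,8,9} 1
  4 to go: {6,7,8,9} 1
  5 to go: {5,6,7,8,9} 1
  6 to go: {4,5,6,7,8,9} 1
  7 to go: {0,4,5,6,7,8,9} 1  {1,4,5,6,7,8,9} 1  {3,4,5,6,7,8,9} 1
  8 to go: {0,1,4,5,6,7,8,9} 2  {0,3,4,5,6,7,8,9} 2  {1,3,4,5,6,7,8,9} 2  {2,3,4,5,6,7,8,9} 1
  if 0:a drops first: 3 orders
  if 1:o drops first: 3 orders
  if 2:c drops first: 6 orders
heap linearizations: 12

12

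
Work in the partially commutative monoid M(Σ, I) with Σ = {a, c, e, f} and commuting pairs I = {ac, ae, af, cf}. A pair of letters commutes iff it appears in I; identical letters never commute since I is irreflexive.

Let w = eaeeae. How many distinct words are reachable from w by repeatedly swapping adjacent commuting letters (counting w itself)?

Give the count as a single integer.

0(e) covers ∅
1(a) covers ∅
2(e) covers 0:e
3(e) covers 2:e
4(a) covers 1:a
5(e) covers 3:e
floor of heap: 0:e, 1:a
completions by unplaced set U, small U first (add the entries for U minus each lowest piece of U):
  |U|=1: {4}:1  {5}:1
  |U|=2: {1,4}:1  {3,5}:1  {4,5}:2
  |U|=3: {1,4,5}:3  {2,3,5}:1  {3,4,5}:3
  |U|=4: {0,2,3,5}:1  {1,3,4,5}:6  {2,3,4,5}:4
  start at 0(e): 10
  start at 1(a): 5
sum over floor = 15

15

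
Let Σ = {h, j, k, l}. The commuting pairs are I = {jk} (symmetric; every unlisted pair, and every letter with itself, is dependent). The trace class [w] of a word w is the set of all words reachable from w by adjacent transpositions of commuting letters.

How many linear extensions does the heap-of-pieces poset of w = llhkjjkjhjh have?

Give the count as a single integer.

drop 0:l onto floor
drop 1:l onto {0:l}
drop 2:h onto {1:l}
drop 3:k onto {2:h}
drop 4:j onto {2:h}
drop 5:j onto {4:j}
drop 6:k onto {3:k}
drop 7:j onto {5:j}
drop 8:h onto {6:k, 7:j}
drop 9:j onto {8:h}
drop 10:h onto {9:j}
ground layer = {0:l}
drop-orders for the pieces not yet dropped (sum over which currently-grounded one goes next):
  1 to go: {10} 1
  2 to go: {9,10} 1
  3 to go: {8,9,10} 1
  4 to go: {6,8,9,10} 1  {7,8,9,10} 1
  5 to go: {3,6,8,9,10} 1  {5,7,8,9,10} 1  {6,7,8,9,10} 2
  6 to go: {3,6,7,8,9,10} 3  {4,5,7,8,9,10} 1  {5,6,7,8,9,10} 3
  7 to go: {3,5,6,7,8,9,10} 6  {4,5,6,7,8,9,10} 4
  8 to go: {3,4,5,6,7,8,9,10} 10
  9 to go: {2,3,4,5,6,7,8,9,10} 10
  if 0:l drops first: 10 orders

10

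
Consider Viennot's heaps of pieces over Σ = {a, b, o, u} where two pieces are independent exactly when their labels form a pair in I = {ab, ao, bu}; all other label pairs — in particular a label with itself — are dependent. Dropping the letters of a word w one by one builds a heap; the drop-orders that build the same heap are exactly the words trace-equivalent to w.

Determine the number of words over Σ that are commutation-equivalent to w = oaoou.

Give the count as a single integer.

4

piece 0:o — minimal
piece 1:a — minimal
piece 2:o rests on {0:o}
piece 3:o rests on {2:o}
piece 4:u rests on {1:a, 3:o}
minimal pieces: {0:o, 1:a}
ways to finish when only these pieces remain (= sum over removing one remaining piece with nothing left below it):
  1 left: {4}→1
  2 left: {1,4}→1  {3,4}→1
  3 left: {1,3,4}→2  {2,3,4}→1
  placing 0:o first → 3 extensions
  placing 1:a first → 1 extensions
total linear extensions = 4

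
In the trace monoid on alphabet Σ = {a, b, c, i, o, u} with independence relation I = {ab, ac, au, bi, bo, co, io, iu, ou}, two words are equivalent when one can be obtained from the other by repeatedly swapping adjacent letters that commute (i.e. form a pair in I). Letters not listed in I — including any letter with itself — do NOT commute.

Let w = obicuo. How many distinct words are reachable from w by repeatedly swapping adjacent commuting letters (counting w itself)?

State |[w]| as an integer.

30

drop 0:o onto floor
drop 1:b onto floor
drop 2:i onto floor
drop 3:c onto {1:b, 2:i}
drop 4:u onto {3:c}
drop 5:o onto {0:o}
ground layer = {0:o, 1:b, 2:i}
drop-orders for the pieces not yet dropped (sum over which currently-grounded one goes next):
  1 to go: {4} 1  {5} 1
  2 to go: {0,5} 1  {3,4} 1  {4,5} 2
  3 to go: {0,4,5} 3  {1,3,4} 1  {2,3,4} 1  {3,4,5} 3
  4 to go: {0,3,4,5} 6  {1,2,3,4} 2  {1,3,4,5} 4  {2,3,4,5} 4
  if 0:o drops first: 10 orders
  if 1:b drops first: 10 orders
  if 2:i drops first: 10 orders
heap linearizations: 30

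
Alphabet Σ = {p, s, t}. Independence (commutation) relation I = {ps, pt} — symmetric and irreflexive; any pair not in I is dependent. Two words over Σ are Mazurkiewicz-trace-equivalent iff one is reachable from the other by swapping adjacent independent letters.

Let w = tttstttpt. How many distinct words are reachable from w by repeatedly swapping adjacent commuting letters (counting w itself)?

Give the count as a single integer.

piece 0:t — minimal
piece 1:t rests on {0:t}
piece 2:t rests on {1:t}
piece 3:s rests on {2:t}
piece 4:t rests on {3:s}
piece 5:t rests on {4:t}
piece 6:t rests on {5:t}
piece 7:p — minimal
piece 8:t rests on {6:t}
minimal pieces: {0:t, 7:p}
ways to finish when only these pieces remain (= sum over removing one remaining piece with nothing left below it):
  1 left: {7}→1  {8}→1
  2 left: {6,8}→1  {7,8}→2
  3 left: {5,6,8}→1  {6,7,8}→3
  4 left: {4,5,6,8}→1  {5,6,7,8}→4
  5 left: {3,4,5,6,8}→1  {4,5,6,7,8}→5
  6 left: {2,3,4,5,6,8}→1  {3,4,5,6,7,8}→6
  7 left: {1,2,3,4,5,6,8}→1  {2,3,4,5,6,7,8}→7
  placing 0:t first → 8 extensions
  placing 7:p first → 1 extensions
total linear extensions = 9

9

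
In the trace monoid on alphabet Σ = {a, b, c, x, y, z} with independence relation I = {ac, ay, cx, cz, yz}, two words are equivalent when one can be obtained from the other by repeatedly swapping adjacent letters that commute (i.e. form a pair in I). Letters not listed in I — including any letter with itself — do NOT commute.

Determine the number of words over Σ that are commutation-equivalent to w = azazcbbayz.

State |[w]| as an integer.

15

piece 0:a — minimal
piece 1:z rests on {0:a}
piece 2:a rests on {1:z}
piece 3:z rests on {2:a}
piece 4:c — minimal
piece 5:b rests on {3:z, 4:c}
piece 6:b rests on {5:b}
piece 7:a rests on {6:b}
piece 8:y rests on {6:b}
piece 9:z rests on {7:a}
minimal pieces: {0:a, 4:c}
ways to finish when only these pieces remain (= sum over removing one remaining piece with nothing left below it):
  1 left: {8}→1  {9}→1
  2 left: {7,9}→1  {8,9}→2
  3 left: {7,8,9}→3
  4 left: {6,7,8,9}→3
  5 left: {5,6,7,8,9}→3
  6 left: {3,5,6,7,8,9}→3  {4,5,6,7,8,9}→3
  7 left: {2,3,5,6,7,8,9}→3  {3,4,5,6,7,8,9}→6
  8 left: {1,2,3,5,6,7,8,9}→3  {2,3,4,5,6,7,8,9}→9
  placing 0:a first → 12 extensions
  placing 4:c first → 3 extensions
total linear extensions = 15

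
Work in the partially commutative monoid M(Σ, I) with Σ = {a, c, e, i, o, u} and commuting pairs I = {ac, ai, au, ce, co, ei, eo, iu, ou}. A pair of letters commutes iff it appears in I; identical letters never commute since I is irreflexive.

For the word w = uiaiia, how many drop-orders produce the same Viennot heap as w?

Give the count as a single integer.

#0=u has no predecessor
#1=i has no predecessor
#2=a has no predecessor
#3=i depends on [1:i]
#4=i depends on [3:i]
#5=a depends on [2:a]
sources: [0:u, 1:i, 2:a]
N(rest) = Σ N(rest − s) over sources s of rest; N(one piece) = 1:
  size 1 → [0]=1  [4]=1  [5]=1
  size 2 → [0,4]=2  [0,5]=2  [2,5]=1  [3,4]=1  [4,5]=2
  size 3 → [0,2,5]=3  [0,3,4]=3  [0,4,5]=6  [1,3,4]=1  [2,4,5]=3  [3,4,5]=3
  size 4 → [0,1,3,4]=4  [0,2,4,5]=12  [0,3,4,5]=12  [1,3,4,5]=4  [2,3,4,5]=6
  first=0(u) contributes 10
  first=1(i) contributes 30
  first=2(a) contributes 20
|[w]| = 60

60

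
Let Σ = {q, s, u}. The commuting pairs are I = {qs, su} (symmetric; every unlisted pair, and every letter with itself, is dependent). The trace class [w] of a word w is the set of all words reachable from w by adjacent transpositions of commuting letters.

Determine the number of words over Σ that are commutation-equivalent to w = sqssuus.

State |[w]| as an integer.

0(s) covers ∅
1(q) covers ∅
2(s) covers 0:s
3(s) covers 2:s
4(u) covers 1:q
5(u) covers 4:u
6(s) covers 3:s
floor of heap: 0:s, 1:q
completions by unplaced set U, small U first (add the entries for U minus each lowest piece of U):
  |U|=1: {5}:1  {6}:1
  |U|=2: {3,6}:1  {4,5}:1  {5,6}:2
  |U|=3: {1,4,5}:1  {2,3,6}:1  {3,5,6}:3  {4,5,6}:3
  |U|=4: {0,2,3,6}:1  {1,4,5,6}:4  {2,3,5,6}:4  {3,4,5,6}:6
  |U|=5: {0,2,3,5,6}:5  {1,3,4,5,6}:10  {2,3,4,5,6}:10
  start at 0(s): 20
  start at 1(q): 15
sum over floor = 35

35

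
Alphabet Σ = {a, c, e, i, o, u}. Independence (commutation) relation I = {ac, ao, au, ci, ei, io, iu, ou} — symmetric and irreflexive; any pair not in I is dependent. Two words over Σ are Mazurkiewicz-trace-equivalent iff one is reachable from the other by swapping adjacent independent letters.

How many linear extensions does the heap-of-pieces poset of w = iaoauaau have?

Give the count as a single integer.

168

0(i) covers ∅
1(a) covers 0:i
2(o) covers ∅
3(a) covers 1:a
4(u) covers ∅
5(a) covers 3:a
6(a) covers 5:a
7(u) covers 4:u
floor of heap: 0:i, 2:o, 4:u
completions by unplaced set U, small U first (add the entries for U minus each lowest piece of U):
  |U|=1: {2}:1  {6}:1  {7}:1
  |U|=2: {2,6}:2  {2,7}:2  {4,7}:1  {5,6}:1  {6,7}:2
  |U|=3: {2,4,7}:3  {2,5,6}:3  {2,6,7}:6  {3,5,6}:1  {4,6,7}:3  {5,6,7}:3
  |U|=4: {1,3,5,6}:1  {2,3,5,6}:4  {2,4,6,7}:12  {2,5,6,7}:12  {3,5,6,7}:4  {4,5,6,7}:6
  |U|=5: {0,1,3,5,6}:1  {1,2,3,5,6}:5  {1,3,5,6,7}:5  {2,3,5,6,7}:20  {2,4,5,6,7}:30  {3,4,5,6,7}:10
  |U|=6: {0,1,2,3,5,6}:6  {0,1,3,5,6,7}:6  {1,2,3,5,6,7}:30  {1,3,4,5,6,7}:15  {2,3,4,5,6,7}:60
  start at 0(i): 105
  start at 2(o): 21
  start at 4(u): 42
sum over floor = 168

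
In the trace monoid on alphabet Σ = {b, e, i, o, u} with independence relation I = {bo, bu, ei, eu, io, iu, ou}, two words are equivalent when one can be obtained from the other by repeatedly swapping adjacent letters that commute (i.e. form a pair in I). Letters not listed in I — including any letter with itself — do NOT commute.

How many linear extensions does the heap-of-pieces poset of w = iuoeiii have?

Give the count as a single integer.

drop 0:i onto floor
drop 1:u onto floor
drop 2:o onto floor
drop 3:e onto {2:o}
drop 4:i onto {0:i}
drop 5:i onto {4:i}
drop 6:i onto {5:i}
ground layer = {0:i, 1:u, 2:o}
drop-orders for the pieces not yet dropped (sum over which currently-grounded one goes next):
  1 to go: {1} 1  {3} 1  {6} 1
  2 to go: {1,3} 2  {1,6} 2  {2,3} 1  {3,6} 2  {5,6} 1
  3 to go: {1,2,3} 3  {1,3,6} 6  {1,5,6} 3  {2,3,6} 3  {3,5,6} 3  {4,5,6} 1
  4 to go: {0,4,5,6} 1  {1,2,3,6} 12  {1,3,5,6} 12  {1,4,5,6} 4  {2,3,5,6} 6  {3,4,5,6} 4
  5 to go: {0,1,4,5,6} 5  {0,3,4,5,6} 5  {1,2,3,5,6} 30  {1,3,4,5,6} 20  {2,3,4,5,6} 10
  if 0:i drops first: 60 orders
  if 1:u drops first: 15 orders
  if 2:o drops first: 30 orders
heap linearizations: 105

105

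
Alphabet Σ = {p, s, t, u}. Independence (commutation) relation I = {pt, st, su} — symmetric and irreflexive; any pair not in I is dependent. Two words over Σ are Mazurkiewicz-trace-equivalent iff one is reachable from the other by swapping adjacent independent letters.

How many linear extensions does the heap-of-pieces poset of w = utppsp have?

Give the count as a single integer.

0(u) covers ∅
1(t) covers 0:u
2(p) covers 0:u
3(p) covers 2:p
4(s) covers 3:p
5(p) covers 4:s
floor of heap: 0:u
completions by unplaced set U, small U first (add the entries for U minus each lowest piece of U):
  |U|=1: {1}:1  {5}:1
  |U|=2: {1,5}:2  {4,5}:1
  |U|=3: {1,4,5}:3  {3,4,5}:1
  |U|=4: {1,3,4,5}:4  {2,3,4,5}:1
  start at 0(u): 5

5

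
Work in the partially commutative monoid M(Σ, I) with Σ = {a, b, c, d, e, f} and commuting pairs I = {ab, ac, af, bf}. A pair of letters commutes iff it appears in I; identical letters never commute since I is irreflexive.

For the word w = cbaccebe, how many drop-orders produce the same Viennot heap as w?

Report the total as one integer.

5

#0=c has no predecessor
#1=b depends on [0:c]
#2=a has no predecessor
#3=c depends on [1:b]
#4=c depends on [3:c]
#5=e depends on [2:a, 4:c]
#6=b depends on [5:e]
#7=e depends on [6:b]
sources: [0:c, 2:a]
N(rest) = Σ N(rest − s) over sources s of rest; N(one piece) = 1:
  size 1 → [7]=1
  size 2 → [6,7]=1
  size 3 → [5,6,7]=1
  size 4 → [2,5,6,7]=1  [4,5,6,7]=1
  size 5 → [2,4,5,6,7]=2  [3,4,5,6,7]=1
  size 6 → [1,3,4,5,6,7]=1  [2,3,4,5,6,7]=3
  first=0(c) contributes 4
  first=2(a) contributes 1
|[w]| = 5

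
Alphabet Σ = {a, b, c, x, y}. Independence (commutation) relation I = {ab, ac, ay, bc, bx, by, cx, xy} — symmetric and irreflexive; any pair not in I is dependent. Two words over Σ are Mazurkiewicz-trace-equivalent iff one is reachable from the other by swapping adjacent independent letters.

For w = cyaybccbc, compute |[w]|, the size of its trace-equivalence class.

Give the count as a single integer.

#0=c has no predecessor
#1=y depends on [0:c]
#2=a has no predecessor
#3=y depends on [1:y]
#4=b has no predecessor
#5=c depends on [3:y]
#6=c depends on [5:c]
#7=b depends on [4:b]
#8=c depends on [6:c]
sources: [0:c, 2:a, 4:b]
N(rest) = Σ N(rest − s) over sources s of rest; N(one piece) = 1:
  size 1 → [2]=1  [7]=1  [8]=1
  size 2 → [2,7]=2  [2,8]=2  [4,7]=1  [6,8]=1  [7,8]=2
  size 3 → [2,4,7]=3  [2,6,8]=3  [2,7,8]=6  [4,7,8]=3  [5,6,8]=1  [6,7,8]=3
  size 4 → [2,4,7,8]=12  [2,5,6,8]=4  [2,6,7,8]=12  [3,5,6,8]=1  [4,6,7,8]=6  [5,6,7,8]=4
  size 5 → [1,3,5,6,8]=1  [2,3,5,6,8]=5  [2,4,6,7,8]=30  [2,5,6,7,8]=20  [3,5,6,7,8]=5  [4,5,6,7,8]=10
  size 6 → [0,1,3,5,6,8]=1  [1,2,3,5,6,8]=6  [1,3,5,6,7,8]=6  [2,3,5,6,7,8]=30  [2,4,5,6,7,8]=60  [3,4,5,6,7,8]=15
  size 7 → [0,1,2,3,5,6,8]=7  [0,1,3,5,6,7,8]=7  [1,2,3,5,6,7,8]=42  [1,3,4,5,6,7,8]=21  [2,3,4,5,6,7,8]=105
  first=0(c) contributes 168
  first=2(a) contributes 28
  first=4(b) contributes 56
|[w]| = 252

252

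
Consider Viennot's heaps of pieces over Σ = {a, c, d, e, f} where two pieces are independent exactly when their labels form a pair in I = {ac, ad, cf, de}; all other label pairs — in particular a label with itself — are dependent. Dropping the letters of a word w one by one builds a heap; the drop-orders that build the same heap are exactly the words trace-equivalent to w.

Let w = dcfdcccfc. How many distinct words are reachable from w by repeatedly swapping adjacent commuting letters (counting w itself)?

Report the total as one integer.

drop 0:d onto floor
drop 1:c onto {0:d}
drop 2:f onto {0:d}
drop 3:d onto {1:c, 2:f}
drop 4:c onto {3:d}
drop 5:c onto {4:c}
drop 6:c onto {5:c}
drop 7:f onto {3:d}
drop 8:c onto {6:c}
ground layer = {0:d}
drop-orders for the pieces not yet dropped (sum over which currently-grounded one goes next):
  1 to go: {7} 1  {8} 1
  2 to go: {6,8} 1  {7,8} 2
  3 to go: {5,6,8} 1  {6,7,8} 3
  4 to go: {4,5,6,8} 1  {5,6,7,8} 4
  5 to go: {4,5,6,7,8} 5
  6 to go: {3,4,5,6,7,8} 5
  7 to go: {1,3,4,5,6,7,8} 5  {2,3,4,5,6,7,8} 5
  if 0:d drops first: 10 orders

10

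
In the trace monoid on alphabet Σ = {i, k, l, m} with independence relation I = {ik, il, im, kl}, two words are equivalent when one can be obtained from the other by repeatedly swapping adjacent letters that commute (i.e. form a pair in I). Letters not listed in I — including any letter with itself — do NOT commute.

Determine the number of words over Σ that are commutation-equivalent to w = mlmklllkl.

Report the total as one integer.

15

drop 0:m onto floor
drop 1:l onto {0:m}
drop 2:m onto {1:l}
drop 3:k onto {2:m}
drop 4:l onto {2:m}
drop 5:l onto {4:l}
drop 6:l onto {5:l}
drop 7:k onto {3:k}
drop 8:l onto {6:l}
ground layer = {0:m}
drop-orders for the pieces not yet dropped (sum over which currently-grounded one goes next):
  1 to go: {7} 1  {8} 1
  2 to go: {3,7} 1  {6,8} 1  {7,8} 2
  3 to go: {3,7,8} 3  {5,6,8} 1  {6,7,8} 3
  4 to go: {3,6,7,8} 6  {4,5,6,8} 1  {5,6,7,8} 4
  5 to go: {3,5,6,7,8} 10  {4,5,6,7,8} 5
  6 to go: {3,4,5,6,7,8} 15
  7 to go: {2,3,4,5,6,7,8} 15
  if 0:m drops first: 15 orders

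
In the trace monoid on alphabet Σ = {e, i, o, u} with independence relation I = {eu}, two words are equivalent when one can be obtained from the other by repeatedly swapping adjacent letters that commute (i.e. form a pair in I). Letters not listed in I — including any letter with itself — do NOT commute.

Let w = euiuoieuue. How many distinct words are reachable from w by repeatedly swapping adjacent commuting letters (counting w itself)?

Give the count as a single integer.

12

piece 0:e — minimal
piece 1:u — minimal
piece 2:i rests on {0:e, 1:u}
piece 3:u rests on {2:i}
piece 4:o rests on {3:u}
piece 5:i rests on {4:o}
piece 6:e rests on {5:i}
piece 7:u rests on {5:i}
piece 8:u rests on {7:u}
piece 9:e rests on {6:e}
minimal pieces: {0:e, 1:u}
ways to finish when only these pieces remain (= sum over removing one remaining piece with nothing left below it):
  1 left: {8}→1  {9}→1
  2 left: {6,9}→1  {7,8}→1  {8,9}→2
  3 left: {6,8,9}→3  {7,8,9}→3
  4 left: {6,7,8,9}→6
  5 left: {5,6,7,8,9}→6
  6 left: {4,5,6,7,8,9}→6
  7 left: {3,4,5,6,7,8,9}→6
  8 left: {2,3,4,5,6,7,8,9}→6
  placing 0:e first → 6 extensions
  placing 1:u first → 6 extensions
total linear extensions = 12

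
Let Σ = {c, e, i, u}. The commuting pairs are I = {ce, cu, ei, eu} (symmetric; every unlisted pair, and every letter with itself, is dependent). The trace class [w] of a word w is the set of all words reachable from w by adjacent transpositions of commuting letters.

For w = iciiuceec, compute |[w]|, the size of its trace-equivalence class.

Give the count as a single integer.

108

piece 0:i — minimal
piece 1:c rests on {0:i}
piece 2:i rests on {1:c}
piece 3:i rests on {2:i}
piece 4:u rests on {3:i}
piece 5:c rests on {3:i}
piece 6:e — minimal
piece 7:e rests on {6:e}
piece 8:c rests on {5:c}
minimal pieces: {0:i, 6:e}
ways to finish when only these pieces remain (= sum over removing one remaining piece with nothing left below it):
  1 left: {4}→1  {7}→1  {8}→1
  2 left: {4,7}→2  {4,8}→2  {5,8}→1  {6,7}→1  {7,8}→2
  3 left: {4,5,8}→3  {4,6,7}→3  {4,7,8}→6  {5,7,8}→3  {6,7,8}→3
  4 left: {3,4,5,8}→3  {4,5,7,8}→12  {4,6,7,8}→12  {5,6,7,8}→6
  5 left: {2,3,4,5,8}→3  {3,4,5,7,8}→15  {4,5,6,7,8}→30
  6 left: {1,2,3,4,5,8}→3  {2,3,4,5,7,8}→18  {3,4,5,6,7,8}→45
  7 left: {0,1,2,3,4,5,8}→3  {1,2,3,4,5,7,8}→21  {2,3,4,5,6,7,8}→63
  placing 0:i first → 84 extensions
  placing 6:e first → 24 extensions
total linear extensions = 108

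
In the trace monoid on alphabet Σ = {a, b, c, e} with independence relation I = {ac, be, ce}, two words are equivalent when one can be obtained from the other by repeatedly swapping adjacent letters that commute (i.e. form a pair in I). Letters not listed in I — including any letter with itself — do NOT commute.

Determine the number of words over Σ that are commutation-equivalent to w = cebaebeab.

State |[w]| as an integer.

9

0(c) covers ∅
1(e) covers ∅
2(b) covers 0:c
3(a) covers 1:e, 2:b
4(e) covers 3:a
5(b) covers 3:a
6(e) covers 4:e
7(a) covers 5:b, 6:e
8(b) covers 7:a
floor of heap: 0:c, 1:e
completions by unplaced set U, small U first (add the entries for U minus each lowest piece of U):
  |U|=1: {8}:1
  |U|=2: {7,8}:1
  |U|=3: {5,7,8}:1  {6,7,8}:1
  |U|=4: {4,6,7,8}:1  {5,6,7,8}:2
  |U|=5: {4,5,6,7,8}:3
  |U|=6: {3,4,5,6,7,8}:3
  |U|=7: {1,3,4,5,6,7,8}:3  {2,3,4,5,6,7,8}:3
  start at 0(c): 6
  start at 1(e): 3
sum over floor = 9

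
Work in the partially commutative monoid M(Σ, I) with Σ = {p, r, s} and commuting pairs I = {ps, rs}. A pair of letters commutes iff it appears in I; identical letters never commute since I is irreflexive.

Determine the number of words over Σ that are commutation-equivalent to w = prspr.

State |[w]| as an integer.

drop 0:p onto floor
drop 1:r onto {0:p}
drop 2:s onto floor
drop 3:p onto {1:r}
drop 4:r onto {3:p}
ground layer = {0:p, 2:s}
drop-orders for the pieces not yet dropped (sum over which currently-grounded one goes next):
  1 to go: {2} 1  {4} 1
  2 to go: {2,4} 2  {3,4} 1
  3 to go: {1,3,4} 1  {2,3,4} 3
  if 0:p drops first: 4 orders
  if 2:s drops first: 1 orders
heap linearizations: 5

5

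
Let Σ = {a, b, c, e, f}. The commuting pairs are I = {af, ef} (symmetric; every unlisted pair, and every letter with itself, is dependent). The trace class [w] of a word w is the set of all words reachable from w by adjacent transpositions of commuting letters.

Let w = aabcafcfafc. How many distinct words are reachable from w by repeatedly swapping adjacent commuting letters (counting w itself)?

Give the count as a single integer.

piece 0:a — minimal
piece 1:a rests on {0:a}
piece 2:b rests on {1:a}
piece 3:c rests on {2:b}
piece 4:a rests on {3:c}
piece 5:f rests on {3:c}
piece 6:c rests on {4:a, 5:f}
piece 7:f rests on {6:c}
piece 8:a rests on {6:c}
piece 9:f rests on {7:f}
piece 10:c rests on {8:a, 9:f}
minimal pieces: {0:a}
ways to finish when only these pieces remain (= sum over removing one remaining piece with nothing left below it):
  1 left: {10}→1
  2 left: {8,10}→1  {9,10}→1
  3 left: {7,9,10}→1  {8,9,10}→2
  4 left: {7,8,9,10}→3
  5 left: {6,7,8,9,10}→3
  6 left: {4,6,7,8,9,10}→3  {5,6,7,8,9,10}→3
  7 left: {4,5,6,7,8,9,10}→6
  8 left: {3,4,5,6,7,8,9,10}→6
  9 left: {2,3,4,5,6,7,8,9,10}→6
  placing 0:a first → 6 extensions

6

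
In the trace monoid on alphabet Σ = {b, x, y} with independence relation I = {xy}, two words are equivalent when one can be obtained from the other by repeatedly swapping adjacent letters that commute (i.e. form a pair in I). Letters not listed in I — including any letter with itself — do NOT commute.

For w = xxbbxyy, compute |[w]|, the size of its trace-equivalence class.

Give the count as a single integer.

3

0(x) covers ∅
1(x) covers 0:x
2(b) covers 1:x
3(b) covers 2:b
4(x) covers 3:b
5(y) covers 3:b
6(y) covers 5:y
floor of heap: 0:x
completions by unplaced set U, small U first (add the entries for U minus each lowest piece of U):
  |U|=1: {4}:1  {6}:1
  |U|=2: {4,6}:2  {5,6}:1
  |U|=3: {4,5,6}:3
  |U|=4: {3,4,5,6}:3
  |U|=5: {2,3,4,5,6}:3
  start at 0(x): 3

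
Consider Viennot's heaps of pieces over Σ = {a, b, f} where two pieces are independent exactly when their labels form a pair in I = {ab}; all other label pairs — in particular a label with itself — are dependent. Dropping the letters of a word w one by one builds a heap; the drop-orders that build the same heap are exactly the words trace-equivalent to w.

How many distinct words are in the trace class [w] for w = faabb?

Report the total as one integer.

#0=f has no predecessor
#1=a depends on [0:f]
#2=a depends on [1:a]
#3=b depends on [0:f]
#4=b depends on [3:b]
sources: [0:f]
N(rest) = Σ N(rest − s) over sources s of rest; N(one piece) = 1:
  size 1 → [2]=1  [4]=1
  size 2 → [1,2]=1  [2,4]=2  [3,4]=1
  size 3 → [1,2,4]=3  [2,3,4]=3
  first=0(f) contributes 6

6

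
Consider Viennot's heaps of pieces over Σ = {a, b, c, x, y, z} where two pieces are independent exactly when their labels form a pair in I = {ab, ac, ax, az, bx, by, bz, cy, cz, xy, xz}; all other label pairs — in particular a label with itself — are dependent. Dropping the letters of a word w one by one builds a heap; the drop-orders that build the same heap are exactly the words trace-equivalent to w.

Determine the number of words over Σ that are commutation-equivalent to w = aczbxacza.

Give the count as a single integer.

drop 0:a onto floor
drop 1:c onto floor
drop 2:z onto floor
drop 3:b onto {1:c}
drop 4:x onto {1:c}
drop 5:a onto {0:a}
drop 6:c onto {3:b, 4:x}
drop 7:z onto {2:z}
drop 8:a onto {5:a}
ground layer = {0:a, 1:c, 2:z}
drop-orders for the pieces not yet dropped (sum over which currently-grounded one goes next):
  1 to go: {6} 1  {7} 1  {8} 1
  2 to go: {2,7} 1  {3,6} 1  {4,6} 1  {5,8} 1  {6,7} 2  {6,8} 2  {7,8} 2
  3 to go: {0,5,8} 1  {2,6,7} 3  {2,7,8} 3  {3,4,6} 2  {3,6,7} 3  {3,6,8} 3  {4,6,7} 3  {4,6,8} 3  {5,6,8} 3  {5,7,8} 3  {6,7,8} 6
  4 to go: {0,5,6,8} 4  {0,5,7,8} 4  {1,3,4,6} 2  {2,3,6,7} 6  {2,4,6,7} 6  {2,5,7,8} 6  {2,6,7,8} 12  {3,4,6,7} 8  {3,4,6,8} 8  {3,5,6,8} 6  {3,6,7,8} 12  {4,5,6,8} 6  {4,6,7,8} 12  {5,6,7,8} 12
  5 to go: {0,2,5,7,8} 10  {0,3,5,6,8} 10  {0,4,5,6,8} 10  {0,5,6,7,8} 20  {1,3,4,6,7} 10  {1,3,4,6,8} 10  {2,3,4,6,7} 20  {2,3,6,7,8} 30  {2,4,6,7,8} 30  {2,5,6,7,8} 30  {3,4,5,6,8} 20  {3,4,6,7,8} 40  {3,5,6,7,8} 30  {4,5,6,7,8} 30
  6 to go: {0,2,5,6,7,8} 60  {0,3,4,5,6,8} 40  {0,3,5,6,7,8} 60  {0,4,5,6,7,8} 60  {1,2,3,4,6,7} 30  {1,3,4,5,6,8} 30  {1,3,4,6,7,8} 60  {2,3,4,6,7,8} 120  {2,3,5,6,7,8} 90  {2,4,5,6,7,8} 90  {3,4,5,6,7,8} 120
  7 to go: {0,1,3,4,5,6,8} 70  {0,2,3,5,6,7,8} 210  {0,2,4,5,6,7,8} 210  {0,3,4,5,6,7,8} 280  {1,2,3,4,6,7,8} 210  {1,3,4,5,6,7,8} 210  {2,3,4,5,6,7,8} 420
  if 0:a drops first: 840 orders
  if 1:c drops first: 1120 orders
  if 2:z drops first: 560 orders
heap linearizations: 2520

2520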